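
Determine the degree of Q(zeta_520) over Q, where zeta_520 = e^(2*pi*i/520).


The degree equals Euler's totient phi(520).
520 = 2^3 * 5 * 13
phi(520) = 192

192


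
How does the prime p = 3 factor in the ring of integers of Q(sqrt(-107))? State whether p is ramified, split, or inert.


K = Q(sqrt(-107)). Since d mod 4 = 1, disc(K) = -107.
Check p | disc: -107 mod 3 = 1.
p does not divide disc. Compute Legendre symbol (d/p):
1^((3-1)/2) mod 3 = 1
(d/p) = 1, so p splits: (p) = P*P' with e=1, f=1, g=2.
Therefore p is split.

split


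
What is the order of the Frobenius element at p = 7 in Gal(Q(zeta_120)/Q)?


The Frobenius at p in Gal(Q(zeta_n)/Q) = (Z/nZ)* is the class of p, so its order is ord_120(7), the smallest k >= 1 with 7^k = 1 mod 120.
n = 120 = 2^3 * 3 * 5, phi(120) = 32; the order divides phi(n).
Divisors of 32: 1, 2, 4, 8, 16, 32
Repeated squaring mod 120: 7^1 = 7, 7^2 = 49, 7^4 = 1, 7^8 = 1, 7^16 = 1, 7^32 = 1
Test divisors in increasing order:
  k=1: 7^1 = 7 mod 120
  k=2: 7^2 = 49 mod 120
  k=4: 7^4 = 1 mod 120  <- first divisor giving 1
Order = 4

4


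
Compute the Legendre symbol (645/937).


p = 937 is prime, so compute (645/937) with the reciprocity algorithm (Jacobi-symbol steps: pull out 2s via (2/n), flip via reciprocity, reduce):
  reciprocity: (645/937) -> +(937/645)
  reduce: (292/645)
  pull out 2: (2/645) = -1  (since 645 mod 8 = 5)
  pull out 2: (2/645) = -1  (since 645 mod 8 = 5)
  reciprocity: (73/645) -> +(645/73)
  reduce: (61/73)
  reciprocity: (61/73) -> +(73/61)
  reduce: (12/61)
  pull out 2: (2/61) = -1  (since 61 mod 8 = 5)
  pull out 2: (2/61) = -1  (since 61 mod 8 = 5)
  reciprocity: (3/61) -> +(61/3)
  reduce: (1/3)
  (1/3) = 1
Product of signs = 1
(645/937) = 1

1


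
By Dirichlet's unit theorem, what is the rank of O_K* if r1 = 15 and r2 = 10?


By Dirichlet's unit theorem:
rank = r1 + r2 - 1
= 15 + 10 - 1
= 24

24


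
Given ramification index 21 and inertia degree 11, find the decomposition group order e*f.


|D_P| = e * f
= 21 * 11
= 231

231


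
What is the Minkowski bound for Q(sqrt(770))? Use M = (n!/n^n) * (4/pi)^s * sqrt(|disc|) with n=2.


d = 770, d mod 4 = 2, so disc(K) = 4d = 3080; |disc(K)| = 3080
Real quadratic field, so n = 2, s = r2 = 0, r1 = 2
M = (n!/n^n) * (4/pi)^s * sqrt(|disc(K)|) = (2!/2^2) * (4/pi)^0 * sqrt(3080)
= 0.5 * 1.000000 * 55.497748
= 27.7489

27.7489


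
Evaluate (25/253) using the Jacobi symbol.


Compute (25/253) via quadratic reciprocity:
  reciprocity: (25/253) -> +(253/25)
  reduce: (3/25)
  reciprocity: (3/25) -> +(25/3)
  reduce: (1/3)
  (1/3) = 1
Product of signs = 1

1


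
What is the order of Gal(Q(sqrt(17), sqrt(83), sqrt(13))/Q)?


The 3 square roots of distinct primes are multiplicatively independent over Q,
so [K:Q] = 2^3 and Gal(K/Q) is isomorphic to (Z/2Z)^3.
|Gal| = 2^3 = 8

8


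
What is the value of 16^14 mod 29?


p = 29 is prime and the exponent is (p-1)/2 = 14, so by Euler's criterion 16^14 = (16/29) = +1 or -1 mod 29.
Compute by square-and-multiply:
  14 = 8 + 4 + 2 (binary 1110)
  Repeated squaring mod 29: 16^1 = 16, 16^2 = 24, 16^4 = 25, 16^8 = 16
  16^14 = 16^8 * 16^4 * 16^2 = 16 * 25 * 24 mod 29
    16 * 25 = 400 = 23 mod 29
    23 * 24 = 552 = 1 mod 29
  16^14 = 1 mod 29
Result 1: 16 is a quadratic residue mod 29.
16^14 mod 29 = 1

1


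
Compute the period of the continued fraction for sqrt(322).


Run the CF algorithm for sqrt(322).
a_0 = floor(sqrt(322)) = 17; set m_0=0, q_0=1.
Recurrence: m' = q*a - m,  q' = (d - m'^2)/q,  a' = floor((a_0 + m')/q').
  step 1: m=17, q=33, a=1
  step 2: m=16, q=2, a=16
  step 3: m=16, q=33, a=1
  step 4: m=17, q=1, a=34
a_4 = 2*a_0 = 34, so the period closes here.
sqrt(322) = [17; 1, 16, 1, 34]
Period length = 4

4


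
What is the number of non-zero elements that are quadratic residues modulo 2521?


For prime p, the number of non-zero quadratic residues is (p-1)/2.
= (2521-1)/2
= 1260

1260


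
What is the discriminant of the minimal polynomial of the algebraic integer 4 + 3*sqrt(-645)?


The element 4 + 3*sqrt(-645) has minimal polynomial:
x^2 - 8*x + 5821
Discriminant = (-8)^2 - 4*(5821)
= 64 - 23284
= -23220

-23220


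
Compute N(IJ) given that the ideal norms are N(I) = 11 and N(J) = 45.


N(IJ) = N(I) * N(J)
= 11 * 45
= 495

495


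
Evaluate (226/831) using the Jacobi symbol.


Compute (226/831) via quadratic reciprocity:
  pull out 2: (2/831) = +1  (since 831 mod 8 = 7)
  reciprocity: (113/831) -> +(831/113)
  reduce: (40/113)
  pull out 2: (2/113) = +1  (since 113 mod 8 = 1)
  pull out 2: (2/113) = +1  (since 113 mod 8 = 1)
  pull out 2: (2/113) = +1  (since 113 mod 8 = 1)
  reciprocity: (5/113) -> +(113/5)
  reduce: (3/5)
  reciprocity: (3/5) -> +(5/3)
  reduce: (2/3)
  pull out 2: (2/3) = -1  (since 3 mod 8 = 3)
  (1/3) = 1
Product of signs = -1

-1


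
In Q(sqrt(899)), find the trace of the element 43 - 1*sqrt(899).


Tr(a + b*sqrt(d)) = (a + b*sqrt(d)) + (a - b*sqrt(d)) = 2a
= 2 * (43)
= 86

86


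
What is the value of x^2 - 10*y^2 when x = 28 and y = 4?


x^2 - d*y^2
= 28^2 - 10*4^2
= 784 - 160
= 624

624


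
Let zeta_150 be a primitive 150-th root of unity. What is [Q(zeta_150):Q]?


The degree equals Euler's totient phi(150).
150 = 2 * 3 * 5^2
phi(150) = 40

40


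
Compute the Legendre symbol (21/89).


p = 89 is prime, so compute (21/89) with the reciprocity algorithm (Jacobi-symbol steps: pull out 2s via (2/n), flip via reciprocity, reduce):
  reciprocity: (21/89) -> +(89/21)
  reduce: (5/21)
  reciprocity: (5/21) -> +(21/5)
  reduce: (1/5)
  (1/5) = 1
Product of signs = 1
(21/89) = 1

1


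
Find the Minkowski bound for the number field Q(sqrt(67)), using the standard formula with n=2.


d = 67, d mod 4 = 3, so disc(K) = 4d = 268; |disc(K)| = 268
Real quadratic field, so n = 2, s = r2 = 0, r1 = 2
M = (n!/n^n) * (4/pi)^s * sqrt(|disc(K)|) = (2!/2^2) * (4/pi)^0 * sqrt(268)
= 0.5 * 1.000000 * 16.370706
= 8.1854

8.1854


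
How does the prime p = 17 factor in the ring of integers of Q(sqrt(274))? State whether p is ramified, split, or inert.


K = Q(sqrt(274)). Since d mod 4 = 2, disc(K) = 1096.
Check p | disc: 1096 mod 17 = 8.
p does not divide disc. Compute Legendre symbol (d/p):
2^((17-1)/2) mod 17 = 1
(d/p) = 1, so p splits: (p) = P*P' with e=1, f=1, g=2.
Therefore p is split.

split


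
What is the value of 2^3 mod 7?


p = 7 is prime and the exponent is (p-1)/2 = 3, so by Euler's criterion 2^3 = (2/7) = +1 or -1 mod 7.
Compute by square-and-multiply:
  3 = 2 + 1 (binary 11)
  Repeated squaring mod 7: 2^1 = 2, 2^2 = 4
  2^3 = 2^2 * 2^1 = 4 * 2 mod 7
    4 * 2 = 8 = 1 mod 7
  2^3 = 1 mod 7
Result 1: 2 is a quadratic residue mod 7.
2^3 mod 7 = 1

1


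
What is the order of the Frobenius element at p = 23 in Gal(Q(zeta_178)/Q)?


The Frobenius at p in Gal(Q(zeta_n)/Q) = (Z/nZ)* is the class of p, so its order is ord_178(23), the smallest k >= 1 with 23^k = 1 mod 178.
n = 178 = 2 * 89, phi(178) = 88; the order divides phi(n).
Divisors of 88: 1, 2, 4, 8, 11, 22, 44, 88
Repeated squaring mod 178: 23^1 = 23, 23^2 = 173, 23^4 = 25, 23^8 = 91, 23^16 = 93, 23^32 = 105, 23^64 = 167
Test divisors in increasing order:
  k=1: 23^1 = 23 mod 178
  k=2: 23^2 = 173 mod 178
  k=4: 23^4 = 25 mod 178
  k=8: 23^8 = 91 mod 178
  k=11: 23^11 = 91 * 173 * 23 = 37 mod 178
  k=22: 23^22 = 93 * 25 * 173 = 123 mod 178
  k=44: 23^44 = 105 * 91 * 25 = 177 mod 178
  k=88: 23^88 = 167 * 93 * 91 = 1 mod 178  <- first divisor giving 1
Order = 88

88


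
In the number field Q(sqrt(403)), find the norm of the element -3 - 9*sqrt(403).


N(a + b*sqrt(d)) = a^2 - d*b^2
= (-3)^2 - (403)*(-9)^2
= 9 - 32643
= -32634

-32634


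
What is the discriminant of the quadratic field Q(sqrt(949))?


For K = Q(sqrt(d)) with d squarefree: disc(K) = d if d = 1 mod 4, and disc(K) = 4d if d = 2 or 3 mod 4.
Here d = 949, and d mod 4 = 1.
d = 1 mod 4 (O_K = Z[(1+sqrt(d))/2]), so disc(K) = d = 949

949


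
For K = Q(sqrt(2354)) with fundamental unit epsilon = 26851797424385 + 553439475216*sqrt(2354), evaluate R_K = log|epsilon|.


epsilon = 26851797424385 + 553439475216*sqrt(2354)
= 5.3704e+13
R = ln(5.3704e+13)
= 31.6145

31.6145


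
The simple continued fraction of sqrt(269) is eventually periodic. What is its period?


Run the CF algorithm for sqrt(269).
a_0 = floor(sqrt(269)) = 16; set m_0=0, q_0=1.
Recurrence: m' = q*a - m,  q' = (d - m'^2)/q,  a' = floor((a_0 + m')/q').
  step 1: m=16, q=13, a=2
  step 2: m=10, q=13, a=2
  step 3: m=16, q=1, a=32
a_3 = 2*a_0 = 32, so the period closes here.
sqrt(269) = [16; 2, 2, 32]
Period length = 3

3


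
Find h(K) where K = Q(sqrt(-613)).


K = Q(sqrt(-613)). d mod 4 = 3, so D = disc(K) = 4d = -2452
h(K) equals the number of primitive reduced positive-definite forms (a, b, c) = a*x^2 + b*x*y + c*y^2 with b^2 - 4ac = D,
where reduced means |b| <= a <= c, with b >= 0 whenever |b| = a or a = c, and primitive means gcd(a, b, c) = 1.
Reduced forces 3a^2 <= |D| = 2452, so 1 <= a <= 28; b must have the parity of D, and c = (b^2 - D)/(4a) must be an integer >= a.
Enumerate a = 1..28, b in [-a, a]:
  a=1: (1, 0, 613)  [1]
  a=2: (2, 2, 307)  [1]
  a=3..10: none
  a=11: (11, -10, 58), (11, 10, 58)  [2]
  a=12..16: none
  a=17: (17, -8, 37), (17, 8, 37)  [2]
  a=18..21: none
  a=22: (22, -10, 29), (22, 10, 29)  [2]
  a=23: (23, -20, 31), (23, 20, 31)  [2]
  a=24..28: none
Total reduced forms: 1 + 1 + 2 + 2 + 2 + 2 = 10
h = 10

10


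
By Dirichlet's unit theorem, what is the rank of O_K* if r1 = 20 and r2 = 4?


By Dirichlet's unit theorem:
rank = r1 + r2 - 1
= 20 + 4 - 1
= 23

23


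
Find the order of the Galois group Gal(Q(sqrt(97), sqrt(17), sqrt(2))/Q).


The 3 square roots of distinct primes are multiplicatively independent over Q,
so [K:Q] = 2^3 and Gal(K/Q) is isomorphic to (Z/2Z)^3.
|Gal| = 2^3 = 8

8


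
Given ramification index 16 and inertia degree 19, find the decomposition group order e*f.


|D_P| = e * f
= 16 * 19
= 304

304


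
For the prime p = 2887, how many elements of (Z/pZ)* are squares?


For prime p, the number of non-zero quadratic residues is (p-1)/2.
= (2887-1)/2
= 1443

1443


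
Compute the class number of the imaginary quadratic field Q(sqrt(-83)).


K = Q(sqrt(-83)). d mod 4 = 1, so D = disc(K) = d = -83
h(K) equals the number of primitive reduced positive-definite forms (a, b, c) = a*x^2 + b*x*y + c*y^2 with b^2 - 4ac = D,
where reduced means |b| <= a <= c, with b >= 0 whenever |b| = a or a = c, and primitive means gcd(a, b, c) = 1.
Reduced forces 3a^2 <= |D| = 83, so 1 <= a <= 5; b must have the parity of D, and c = (b^2 - D)/(4a) must be an integer >= a.
Enumerate a = 1..5, b in [-a, a]:
  a=1: (1, 1, 21)  [1]
  a=2: none
  a=3: (3, -1, 7), (3, 1, 7)  [2]
  a=4..5: none
Total reduced forms: 1 + 2 = 3
h = 3

3


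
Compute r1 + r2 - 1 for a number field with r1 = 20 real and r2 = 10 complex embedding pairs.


By Dirichlet's unit theorem:
rank = r1 + r2 - 1
= 20 + 10 - 1
= 29

29


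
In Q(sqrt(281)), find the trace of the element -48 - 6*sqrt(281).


Tr(a + b*sqrt(d)) = (a + b*sqrt(d)) + (a - b*sqrt(d)) = 2a
= 2 * (-48)
= -96

-96


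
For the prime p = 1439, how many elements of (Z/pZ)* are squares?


For prime p, the number of non-zero quadratic residues is (p-1)/2.
= (1439-1)/2
= 719

719


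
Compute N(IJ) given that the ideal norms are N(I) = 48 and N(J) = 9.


N(IJ) = N(I) * N(J)
= 48 * 9
= 432

432


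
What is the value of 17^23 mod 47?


p = 47 is prime and the exponent is (p-1)/2 = 23, so by Euler's criterion 17^23 = (17/47) = +1 or -1 mod 47.
Compute by square-and-multiply:
  23 = 16 + 4 + 2 + 1 (binary 10111)
  Repeated squaring mod 47: 17^1 = 17, 17^2 = 7, 17^4 = 2, 17^8 = 4, 17^16 = 16
  17^23 = 17^16 * 17^4 * 17^2 * 17^1 = 16 * 2 * 7 * 17 mod 47
    16 * 2 = 32 = 32 mod 47
    32 * 7 = 224 = 36 mod 47
    36 * 17 = 612 = 1 mod 47
  17^23 = 1 mod 47
Result 1: 17 is a quadratic residue mod 47.
17^23 mod 47 = 1

1


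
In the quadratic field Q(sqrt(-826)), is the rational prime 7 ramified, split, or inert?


K = Q(sqrt(-826)). Since d mod 4 = 2, disc(K) = -3304.
Check p | disc: -3304 mod 7 = 0.
p divides disc, so p ramifies: (p) = P^2 with e=2, f=1, g=1.
Therefore p is ramified.

ramified


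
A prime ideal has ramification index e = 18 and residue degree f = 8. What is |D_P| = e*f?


|D_P| = e * f
= 18 * 8
= 144

144


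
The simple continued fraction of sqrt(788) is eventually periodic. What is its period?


Run the CF algorithm for sqrt(788).
a_0 = floor(sqrt(788)) = 28; set m_0=0, q_0=1.
Recurrence: m' = q*a - m,  q' = (d - m'^2)/q,  a' = floor((a_0 + m')/q').
  step 1: m=28, q=4, a=14
  step 2: m=28, q=1, a=56
a_2 = 2*a_0 = 56, so the period closes here.
sqrt(788) = [28; 14, 56]
Period length = 2

2


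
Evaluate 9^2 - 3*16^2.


x^2 - d*y^2
= 9^2 - 3*16^2
= 81 - 768
= -687

-687


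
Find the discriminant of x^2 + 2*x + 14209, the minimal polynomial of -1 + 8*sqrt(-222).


The element -1 + 8*sqrt(-222) has minimal polynomial:
x^2 + 2*x + 14209
Discriminant = (2)^2 - 4*(14209)
= 4 - 56836
= -56832

-56832


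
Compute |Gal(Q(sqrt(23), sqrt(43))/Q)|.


The 2 square roots of distinct primes are multiplicatively independent over Q,
so [K:Q] = 2^2 and Gal(K/Q) is isomorphic to (Z/2Z)^2.
|Gal| = 2^2 = 4

4


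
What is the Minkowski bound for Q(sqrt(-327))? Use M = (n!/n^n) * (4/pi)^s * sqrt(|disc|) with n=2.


d = -327, d mod 4 = 1, so disc(K) = d = -327; |disc(K)| = 327
Imaginary quadratic field, so n = 2, s = r2 = 1, r1 = 0
M = (n!/n^n) * (4/pi)^s * sqrt(|disc(K)|) = (2!/2^2) * (4/pi)^1 * sqrt(327)
= 0.5 * 1.273240 * 18.083141
= 11.5121

11.5121


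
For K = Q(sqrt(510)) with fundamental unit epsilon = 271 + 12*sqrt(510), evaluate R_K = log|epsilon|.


epsilon = 271 + 12*sqrt(510)
= 541.9982
R = ln(541.9982)
= 6.2953

6.2953


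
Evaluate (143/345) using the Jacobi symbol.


Compute (143/345) via quadratic reciprocity:
  reciprocity: (143/345) -> +(345/143)
  reduce: (59/143)
  reciprocity: (59/143) -> -(143/59)
  reduce: (25/59)
  reciprocity: (25/59) -> +(59/25)
  reduce: (9/25)
  reciprocity: (9/25) -> +(25/9)
  reduce: (7/9)
  reciprocity: (7/9) -> +(9/7)
  reduce: (2/7)
  pull out 2: (2/7) = +1  (since 7 mod 8 = 7)
  (1/7) = 1
Product of signs = -1

-1


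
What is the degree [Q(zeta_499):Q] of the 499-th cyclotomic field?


The degree equals Euler's totient phi(499).
499 = 499
phi(499) = 498

498


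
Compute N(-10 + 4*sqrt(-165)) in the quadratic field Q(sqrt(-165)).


N(a + b*sqrt(d)) = a^2 - d*b^2
= (-10)^2 - (-165)*(4)^2
= 100 + 2640
= 2740

2740


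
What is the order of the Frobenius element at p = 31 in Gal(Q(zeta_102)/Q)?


The Frobenius at p in Gal(Q(zeta_n)/Q) = (Z/nZ)* is the class of p, so its order is ord_102(31), the smallest k >= 1 with 31^k = 1 mod 102.
n = 102 = 2 * 3 * 17, phi(102) = 32; the order divides phi(n).
Divisors of 32: 1, 2, 4, 8, 16, 32
Repeated squaring mod 102: 31^1 = 31, 31^2 = 43, 31^4 = 13, 31^8 = 67, 31^16 = 1, 31^32 = 1
Test divisors in increasing order:
  k=1: 31^1 = 31 mod 102
  k=2: 31^2 = 43 mod 102
  k=4: 31^4 = 13 mod 102
  k=8: 31^8 = 67 mod 102
  k=16: 31^16 = 1 mod 102  <- first divisor giving 1
Order = 16

16


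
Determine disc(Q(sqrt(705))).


For K = Q(sqrt(d)) with d squarefree: disc(K) = d if d = 1 mod 4, and disc(K) = 4d if d = 2 or 3 mod 4.
Here d = 705, and d mod 4 = 1.
d = 1 mod 4 (O_K = Z[(1+sqrt(d))/2]), so disc(K) = d = 705

705


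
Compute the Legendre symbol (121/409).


p = 409 is prime, so compute (121/409) with the reciprocity algorithm (Jacobi-symbol steps: pull out 2s via (2/n), flip via reciprocity, reduce):
  reciprocity: (121/409) -> +(409/121)
  reduce: (46/121)
  pull out 2: (2/121) = +1  (since 121 mod 8 = 1)
  reciprocity: (23/121) -> +(121/23)
  reduce: (6/23)
  pull out 2: (2/23) = +1  (since 23 mod 8 = 7)
  reciprocity: (3/23) -> -(23/3)
  reduce: (2/3)
  pull out 2: (2/3) = -1  (since 3 mod 8 = 3)
  (1/3) = 1
Product of signs = 1
(121/409) = 1

1


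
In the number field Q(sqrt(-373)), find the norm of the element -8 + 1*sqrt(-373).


N(a + b*sqrt(d)) = a^2 - d*b^2
= (-8)^2 - (-373)*(1)^2
= 64 + 373
= 437

437


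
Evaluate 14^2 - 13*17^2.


x^2 - d*y^2
= 14^2 - 13*17^2
= 196 - 3757
= -3561

-3561


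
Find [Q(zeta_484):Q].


The degree equals Euler's totient phi(484).
484 = 2^2 * 11^2
phi(484) = 220

220


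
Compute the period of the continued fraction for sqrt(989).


Run the CF algorithm for sqrt(989).
a_0 = floor(sqrt(989)) = 31; set m_0=0, q_0=1.
Recurrence: m' = q*a - m,  q' = (d - m'^2)/q,  a' = floor((a_0 + m')/q').
  step 1: m=31, q=28, a=2
  step 2: m=25, q=13, a=4
  step 3: m=27, q=20, a=2
  step 4: m=13, q=41, a=1
  step 5: m=28, q=5, a=11
  step 6: m=27, q=52, a=1
  step 7: m=25, q=7, a=8
  step 8: m=31, q=4, a=15
  step 9: m=29, q=37, a=1
  step 10: m=8, q=25, a=1
  step 11: m=17, q=28, a=1
  step 12: m=11, q=31, a=1
  step 13: m=20, q=19, a=2
  step 14: m=18, q=35, a=1
  step 15: m=17, q=20, a=2
  step 16: m=23, q=23, a=2
  step 17: m=23, q=20, a=2
  step 18: m=17, q=35, a=1
  step 19: m=18, q=19, a=2
  step 20: m=20, q=31, a=1
  step 21: m=11, q=28, a=1
  step 22: m=17, q=25, a=1
  step 23: m=8, q=37, a=1
  step 24: m=29, q=4, a=15
  step 25: m=31, q=7, a=8
  step 26: m=25, q=52, a=1
  step 27: m=27, q=5, a=11
  step 28: m=28, q=41, a=1
  step 29: m=13, q=20, a=2
  step 30: m=27, q=13, a=4
  step 31: m=25, q=28, a=2
  step 32: m=31, q=1, a=62
a_32 = 2*a_0 = 62, so the period closes here.
sqrt(989) = [31; 2, 4, 2, 1, 11, 1, 8, 15, 1, 1, 1, 1, 2, 1, 2, 2, 2, 1, 2, 1, 1, 1, 1, 15, 8, 1, 11, 1, 2, 4, 2, 62]
Period length = 32

32


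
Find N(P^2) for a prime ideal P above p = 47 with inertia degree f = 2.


N(P^a) = p^(a*f)
= 47^(2*2)
= 47^4
= 4879681

4879681


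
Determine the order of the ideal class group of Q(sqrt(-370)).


K = Q(sqrt(-370)). d mod 4 = 2, so D = disc(K) = 4d = -1480
h(K) equals the number of primitive reduced positive-definite forms (a, b, c) = a*x^2 + b*x*y + c*y^2 with b^2 - 4ac = D,
where reduced means |b| <= a <= c, with b >= 0 whenever |b| = a or a = c, and primitive means gcd(a, b, c) = 1.
Reduced forces 3a^2 <= |D| = 1480, so 1 <= a <= 22; b must have the parity of D, and c = (b^2 - D)/(4a) must be an integer >= a.
Enumerate a = 1..22, b in [-a, a]:
  a=1: (1, 0, 370)  [1]
  a=2: (2, 0, 185)  [1]
  a=3..4: none
  a=5: (5, 0, 74)  [1]
  a=6: none
  a=7: (7, -2, 53), (7, 2, 53)  [2]
  a=8..9: none
  a=10: (10, 0, 37)  [1]
  a=11: (11, -4, 34), (11, 4, 34)  [2]
  a=12..13: none
  a=14: (14, -12, 29), (14, 12, 29)  [2]
  a=15..16: none
  a=17: (17, -4, 22), (17, 4, 22)  [2]
  a=18..22: none
Total reduced forms: 1 + 1 + 1 + 2 + 1 + 2 + 2 + 2 = 12
h = 12

12


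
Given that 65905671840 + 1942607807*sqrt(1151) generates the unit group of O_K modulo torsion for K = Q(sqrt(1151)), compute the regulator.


epsilon = 65905671840 + 1942607807*sqrt(1151)
= 1.3181e+11
R = ln(1.3181e+11)
= 25.6046

25.6046


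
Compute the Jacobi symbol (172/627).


Compute (172/627) via quadratic reciprocity:
  pull out 2: (2/627) = -1  (since 627 mod 8 = 3)
  pull out 2: (2/627) = -1  (since 627 mod 8 = 3)
  reciprocity: (43/627) -> -(627/43)
  reduce: (25/43)
  reciprocity: (25/43) -> +(43/25)
  reduce: (18/25)
  pull out 2: (2/25) = +1  (since 25 mod 8 = 1)
  reciprocity: (9/25) -> +(25/9)
  reduce: (7/9)
  reciprocity: (7/9) -> +(9/7)
  reduce: (2/7)
  pull out 2: (2/7) = +1  (since 7 mod 8 = 7)
  (1/7) = 1
Product of signs = -1

-1


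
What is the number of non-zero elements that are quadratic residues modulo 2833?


For prime p, the number of non-zero quadratic residues is (p-1)/2.
= (2833-1)/2
= 1416

1416


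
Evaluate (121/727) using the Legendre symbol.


p = 727 is prime, so compute (121/727) with the reciprocity algorithm (Jacobi-symbol steps: pull out 2s via (2/n), flip via reciprocity, reduce):
  reciprocity: (121/727) -> +(727/121)
  reduce: (1/121)
  (1/121) = 1
Product of signs = 1
(121/727) = 1

1


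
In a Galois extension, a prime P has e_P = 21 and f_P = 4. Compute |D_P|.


|D_P| = e * f
= 21 * 4
= 84

84


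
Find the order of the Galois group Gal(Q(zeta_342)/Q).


|Gal(Q(zeta_342)/Q)| = phi(342)
= 108

108


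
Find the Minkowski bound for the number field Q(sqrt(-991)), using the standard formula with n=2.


d = -991, d mod 4 = 1, so disc(K) = d = -991; |disc(K)| = 991
Imaginary quadratic field, so n = 2, s = r2 = 1, r1 = 0
M = (n!/n^n) * (4/pi)^s * sqrt(|disc(K)|) = (2!/2^2) * (4/pi)^1 * sqrt(991)
= 0.5 * 1.273240 * 31.480152
= 20.0409

20.0409


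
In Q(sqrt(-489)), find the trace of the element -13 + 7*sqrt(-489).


Tr(a + b*sqrt(d)) = (a + b*sqrt(d)) + (a - b*sqrt(d)) = 2a
= 2 * (-13)
= -26

-26


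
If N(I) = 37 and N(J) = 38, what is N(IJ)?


N(IJ) = N(I) * N(J)
= 37 * 38
= 1406

1406


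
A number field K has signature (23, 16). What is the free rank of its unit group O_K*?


By Dirichlet's unit theorem:
rank = r1 + r2 - 1
= 23 + 16 - 1
= 38

38


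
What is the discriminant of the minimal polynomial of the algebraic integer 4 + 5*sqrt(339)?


The element 4 + 5*sqrt(339) has minimal polynomial:
x^2 - 8*x - 8459
Discriminant = (-8)^2 - 4*(-8459)
= 64 + 33836
= 33900

33900


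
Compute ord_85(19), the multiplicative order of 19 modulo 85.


We want ord_85(19), the smallest k >= 1 with 19^k = 1 mod 85.
n = 85 = 5 * 17, phi(85) = 64; the order divides phi(n).
Divisors of 64: 1, 2, 4, 8, 16, 32, 64
Repeated squaring mod 85: 19^1 = 19, 19^2 = 21, 19^4 = 16, 19^8 = 1, 19^16 = 1, 19^32 = 1, 19^64 = 1
Test divisors in increasing order:
  k=1: 19^1 = 19 mod 85
  k=2: 19^2 = 21 mod 85
  k=4: 19^4 = 16 mod 85
  k=8: 19^8 = 1 mod 85  <- first divisor giving 1
Order = 8

8


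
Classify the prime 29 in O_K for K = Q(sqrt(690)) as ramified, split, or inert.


K = Q(sqrt(690)). Since d mod 4 = 2, disc(K) = 2760.
Check p | disc: 2760 mod 29 = 5.
p does not divide disc. Compute Legendre symbol (d/p):
23^((29-1)/2) mod 29 = 1
(d/p) = 1, so p splits: (p) = P*P' with e=1, f=1, g=2.
Therefore p is split.

split


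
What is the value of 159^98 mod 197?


p = 197 is prime and the exponent is (p-1)/2 = 98, so by Euler's criterion 159^98 = (159/197) = +1 or -1 mod 197.
Compute by square-and-multiply:
  98 = 64 + 32 + 2 (binary 1100010)
  Repeated squaring mod 197: 159^1 = 159, 159^2 = 65, 159^4 = 88, 159^8 = 61, 159^16 = 175, 159^32 = 90, 159^64 = 23
  159^98 = 159^64 * 159^32 * 159^2 = 23 * 90 * 65 mod 197
    23 * 90 = 2070 = 100 mod 197
    100 * 65 = 6500 = 196 mod 197
  159^98 = 196 mod 197
Result 196 = p - 1 = -1 mod 197: 159 is a quadratic non-residue mod 197. As a residue in [0, p-1] the value is 196.
159^98 mod 197 = 196

196


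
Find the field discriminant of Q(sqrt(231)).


For K = Q(sqrt(d)) with d squarefree: disc(K) = d if d = 1 mod 4, and disc(K) = 4d if d = 2 or 3 mod 4.
Here d = 231, and d mod 4 = 3.
d = 3 mod 4, not 1 (O_K = Z[sqrt(d)]), so disc(K) = 4d = 4 * (231) = 924

924


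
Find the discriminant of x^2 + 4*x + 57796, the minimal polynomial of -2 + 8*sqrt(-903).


The element -2 + 8*sqrt(-903) has minimal polynomial:
x^2 + 4*x + 57796
Discriminant = (4)^2 - 4*(57796)
= 16 - 231184
= -231168

-231168


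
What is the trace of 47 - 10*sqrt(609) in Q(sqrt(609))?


Tr(a + b*sqrt(d)) = (a + b*sqrt(d)) + (a - b*sqrt(d)) = 2a
= 2 * (47)
= 94

94


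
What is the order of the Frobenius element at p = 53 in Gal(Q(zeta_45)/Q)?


The Frobenius at p in Gal(Q(zeta_n)/Q) = (Z/nZ)* is the class of p, so its order is ord_45(53), the smallest k >= 1 with 53^k = 1 mod 45.
n = 45 = 3^2 * 5, phi(45) = 24; the order divides phi(n).
Divisors of 24: 1, 2, 3, 4, 6, 8, 12, 24
Repeated squaring mod 45: 53^1 = 8, 53^2 = 19, 53^4 = 1, 53^8 = 1, 53^16 = 1
Test divisors in increasing order:
  k=1: 53^1 = 8 mod 45
  k=2: 53^2 = 19 mod 45
  k=3: 53^3 = 19 * 8 = 17 mod 45
  k=4: 53^4 = 1 mod 45  <- first divisor giving 1
Order = 4

4


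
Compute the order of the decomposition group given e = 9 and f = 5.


|D_P| = e * f
= 9 * 5
= 45

45


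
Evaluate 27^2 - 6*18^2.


x^2 - d*y^2
= 27^2 - 6*18^2
= 729 - 1944
= -1215

-1215


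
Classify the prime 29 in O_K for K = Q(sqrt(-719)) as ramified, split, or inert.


K = Q(sqrt(-719)). Since d mod 4 = 1, disc(K) = -719.
Check p | disc: -719 mod 29 = 6.
p does not divide disc. Compute Legendre symbol (d/p):
6^((29-1)/2) mod 29 = 1
(d/p) = 1, so p splits: (p) = P*P' with e=1, f=1, g=2.
Therefore p is split.

split


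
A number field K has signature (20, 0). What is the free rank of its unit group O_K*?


By Dirichlet's unit theorem:
rank = r1 + r2 - 1
= 20 + 0 - 1
= 19

19


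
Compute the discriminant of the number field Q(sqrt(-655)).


For K = Q(sqrt(d)) with d squarefree: disc(K) = d if d = 1 mod 4, and disc(K) = 4d if d = 2 or 3 mod 4.
Here d = -655, and d mod 4 = 1.
d = 1 mod 4 (O_K = Z[(1+sqrt(d))/2]), so disc(K) = d = -655

-655


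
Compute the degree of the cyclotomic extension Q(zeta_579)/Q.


The degree equals Euler's totient phi(579).
579 = 3 * 193
phi(579) = 384

384


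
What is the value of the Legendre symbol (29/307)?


p = 307 is prime, so compute (29/307) with the reciprocity algorithm (Jacobi-symbol steps: pull out 2s via (2/n), flip via reciprocity, reduce):
  reciprocity: (29/307) -> +(307/29)
  reduce: (17/29)
  reciprocity: (17/29) -> +(29/17)
  reduce: (12/17)
  pull out 2: (2/17) = +1  (since 17 mod 8 = 1)
  pull out 2: (2/17) = +1  (since 17 mod 8 = 1)
  reciprocity: (3/17) -> +(17/3)
  reduce: (2/3)
  pull out 2: (2/3) = -1  (since 3 mod 8 = 3)
  (1/3) = 1
Product of signs = -1
(29/307) = -1

-1


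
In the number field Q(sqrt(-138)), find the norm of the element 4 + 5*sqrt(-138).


N(a + b*sqrt(d)) = a^2 - d*b^2
= (4)^2 - (-138)*(5)^2
= 16 + 3450
= 3466

3466


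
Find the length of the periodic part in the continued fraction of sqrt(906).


Run the CF algorithm for sqrt(906).
a_0 = floor(sqrt(906)) = 30; set m_0=0, q_0=1.
Recurrence: m' = q*a - m,  q' = (d - m'^2)/q,  a' = floor((a_0 + m')/q').
  step 1: m=30, q=6, a=10
  step 2: m=30, q=1, a=60
a_2 = 2*a_0 = 60, so the period closes here.
sqrt(906) = [30; 10, 60]
Period length = 2

2


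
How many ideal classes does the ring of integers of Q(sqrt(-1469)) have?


K = Q(sqrt(-1469)). d mod 4 = 3, so D = disc(K) = 4d = -5876
h(K) equals the number of primitive reduced positive-definite forms (a, b, c) = a*x^2 + b*x*y + c*y^2 with b^2 - 4ac = D,
where reduced means |b| <= a <= c, with b >= 0 whenever |b| = a or a = c, and primitive means gcd(a, b, c) = 1.
Reduced forces 3a^2 <= |D| = 5876, so 1 <= a <= 44; b must have the parity of D, and c = (b^2 - D)/(4a) must be an integer >= a.
Enumerate a = 1..44, b in [-a, a]:
  a=1: (1, 0, 1469)  [1]
  a=2: (2, 2, 735)  [1]
  a=3: (3, -2, 490), (3, 2, 490)  [2]
  a=4: none
  a=5: (5, -2, 294), (5, 2, 294)  [2]
  a=6: (6, -2, 245), (6, 2, 245)  [2]
  a=7: (7, -2, 210), (7, 2, 210)  [2]
  a=8: none
  a=9: (9, -8, 165), (9, 8, 165)  [2]
  a=10: (10, -2, 147), (10, 2, 147)  [2]
  a=11: (11, -8, 135), (11, 8, 135)  [2]
  a=12: none
  a=13: (13, 0, 113)  [1]
  a=14: (14, -2, 105), (14, 2, 105)  [2]
  a=15: (15, -8, 99), (15, -2, 98), (15, 2, 98), (15, 8, 99)  [4]
  a=16..17: none
  a=18: (18, -10, 83), (18, 10, 83)  [2]
  a=19..20: none
  a=21: (21, -16, 73), (21, -2, 70), (21, 2, 70), (21, 16, 73)  [4]
  a=22: (22, -14, 69), (22, 14, 69)  [2]
  a=23: (23, -14, 66), (23, 14, 66)  [2]
  a=24: none
  a=25: (25, -18, 62), (25, 18, 62)  [2]
  a=26: (26, 26, 63)  [1]
  a=27: (27, -8, 55), (27, 8, 55)  [2]
  a=28..29: none
  a=30: (30, -22, 53), (30, -2, 49), (30, 2, 49), (30, 22, 53)  [4]
  a=31: (31, -18, 50), (31, 18, 50)  [2]
  a=32: none
  a=33: (33, -14, 46), (33, -8, 45), (33, 8, 45), (33, 14, 46)  [4]
  a=34: none
  a=35: (35, -12, 43), (35, -2, 42), (35, 2, 42), (35, 12, 43)  [4]
  a=36: none
  a=37: (37, -28, 45), (37, 28, 45)  [2]
  a=38: none
  a=39: (39, -26, 42), (39, 26, 42)  [2]
  a=40..44: none
Total reduced forms: 1 + 1 + 2 + 2 + 2 + 2 + 2 + 2 + 2 + 1 + 2 + 4 + 2 + 4 + 2 + 2 + 2 + 1 + 2 + 4 + 2 + 4 + 4 + 2 + 2 = 56
h = 56

56


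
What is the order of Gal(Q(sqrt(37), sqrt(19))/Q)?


The 2 square roots of distinct primes are multiplicatively independent over Q,
so [K:Q] = 2^2 and Gal(K/Q) is isomorphic to (Z/2Z)^2.
|Gal| = 2^2 = 4

4


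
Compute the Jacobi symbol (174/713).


Compute (174/713) via quadratic reciprocity:
  pull out 2: (2/713) = +1  (since 713 mod 8 = 1)
  reciprocity: (87/713) -> +(713/87)
  reduce: (17/87)
  reciprocity: (17/87) -> +(87/17)
  reduce: (2/17)
  pull out 2: (2/17) = +1  (since 17 mod 8 = 1)
  (1/17) = 1
Product of signs = 1

1


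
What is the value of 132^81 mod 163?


p = 163 is prime and the exponent is (p-1)/2 = 81, so by Euler's criterion 132^81 = (132/163) = +1 or -1 mod 163.
Compute by square-and-multiply:
  81 = 64 + 16 + 1 (binary 1010001)
  Repeated squaring mod 163: 132^1 = 132, 132^2 = 146, 132^4 = 126, 132^8 = 65, 132^16 = 150, 132^32 = 6, 132^64 = 36
  132^81 = 132^64 * 132^16 * 132^1 = 36 * 150 * 132 mod 163
    36 * 150 = 5400 = 21 mod 163
    21 * 132 = 2772 = 1 mod 163
  132^81 = 1 mod 163
Result 1: 132 is a quadratic residue mod 163.
132^81 mod 163 = 1

1


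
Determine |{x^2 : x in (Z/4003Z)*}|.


For prime p, the number of non-zero quadratic residues is (p-1)/2.
= (4003-1)/2
= 2001

2001


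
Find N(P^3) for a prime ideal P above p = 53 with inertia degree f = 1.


N(P^a) = p^(a*f)
= 53^(3*1)
= 53^3
= 148877

148877


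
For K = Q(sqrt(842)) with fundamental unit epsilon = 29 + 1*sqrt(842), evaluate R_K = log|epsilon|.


epsilon = 29 + 1*sqrt(842)
= 58.0172
R = ln(58.0172)
= 4.0607

4.0607


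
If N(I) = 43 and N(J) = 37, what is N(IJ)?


N(IJ) = N(I) * N(J)
= 43 * 37
= 1591

1591


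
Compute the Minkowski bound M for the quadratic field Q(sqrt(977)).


d = 977, d mod 4 = 1, so disc(K) = d = 977; |disc(K)| = 977
Real quadratic field, so n = 2, s = r2 = 0, r1 = 2
M = (n!/n^n) * (4/pi)^s * sqrt(|disc(K)|) = (2!/2^2) * (4/pi)^0 * sqrt(977)
= 0.5 * 1.000000 * 31.256999
= 15.6285

15.6285


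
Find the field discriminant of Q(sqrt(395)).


For K = Q(sqrt(d)) with d squarefree: disc(K) = d if d = 1 mod 4, and disc(K) = 4d if d = 2 or 3 mod 4.
Here d = 395, and d mod 4 = 3.
d = 3 mod 4, not 1 (O_K = Z[sqrt(d)]), so disc(K) = 4d = 4 * (395) = 1580

1580


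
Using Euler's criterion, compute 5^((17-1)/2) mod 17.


p = 17 is prime and the exponent is (p-1)/2 = 8, so by Euler's criterion 5^8 = (5/17) = +1 or -1 mod 17.
Compute by square-and-multiply:
  8 = 8 (binary 1000)
  Repeated squaring mod 17: 5^1 = 5, 5^2 = 8, 5^4 = 13, 5^8 = 16
  5^8 = 16 mod 17
Result 16 = p - 1 = -1 mod 17: 5 is a quadratic non-residue mod 17. As a residue in [0, p-1] the value is 16.
5^8 mod 17 = 16

16


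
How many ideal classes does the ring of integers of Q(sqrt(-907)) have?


K = Q(sqrt(-907)). d mod 4 = 1, so D = disc(K) = d = -907
h(K) equals the number of primitive reduced positive-definite forms (a, b, c) = a*x^2 + b*x*y + c*y^2 with b^2 - 4ac = D,
where reduced means |b| <= a <= c, with b >= 0 whenever |b| = a or a = c, and primitive means gcd(a, b, c) = 1.
Reduced forces 3a^2 <= |D| = 907, so 1 <= a <= 17; b must have the parity of D, and c = (b^2 - D)/(4a) must be an integer >= a.
Enumerate a = 1..17, b in [-a, a]:
  a=1: (1, 1, 227)  [1]
  a=2..12: none
  a=13: (13, -9, 19), (13, 9, 19)  [2]
  a=14..17: none
Total reduced forms: 1 + 2 = 3
h = 3

3


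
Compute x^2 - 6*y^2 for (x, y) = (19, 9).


x^2 - d*y^2
= 19^2 - 6*9^2
= 361 - 486
= -125

-125


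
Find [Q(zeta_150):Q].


The degree equals Euler's totient phi(150).
150 = 2 * 3 * 5^2
phi(150) = 40

40


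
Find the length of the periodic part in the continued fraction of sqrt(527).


Run the CF algorithm for sqrt(527).
a_0 = floor(sqrt(527)) = 22; set m_0=0, q_0=1.
Recurrence: m' = q*a - m,  q' = (d - m'^2)/q,  a' = floor((a_0 + m')/q').
  step 1: m=22, q=43, a=1
  step 2: m=21, q=2, a=21
  step 3: m=21, q=43, a=1
  step 4: m=22, q=1, a=44
a_4 = 2*a_0 = 44, so the period closes here.
sqrt(527) = [22; 1, 21, 1, 44]
Period length = 4

4


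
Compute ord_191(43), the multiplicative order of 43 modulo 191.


We want ord_191(43), the smallest k >= 1 with 43^k = 1 mod 191.
n = 191 = 191, phi(191) = 190; the order divides phi(n).
Divisors of 190: 1, 2, 5, 10, 19, 38, 95, 190
Repeated squaring mod 191: 43^1 = 43, 43^2 = 130, 43^4 = 92, 43^8 = 60, 43^16 = 162, 43^32 = 77, 43^64 = 8, 43^128 = 64
Test divisors in increasing order:
  k=1: 43^1 = 43 mod 191
  k=2: 43^2 = 130 mod 191
  k=5: 43^5 = 92 * 43 = 136 mod 191
  k=10: 43^10 = 60 * 130 = 160 mod 191
  k=19: 43^19 = 162 * 130 * 43 = 49 mod 191
  k=38: 43^38 = 77 * 92 * 130 = 109 mod 191
  k=95: 43^95 = 8 * 162 * 60 * 92 * 130 * 43 = 1 mod 191  <- first divisor giving 1
Order = 95

95


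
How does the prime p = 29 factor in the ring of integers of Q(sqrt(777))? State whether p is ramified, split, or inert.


K = Q(sqrt(777)). Since d mod 4 = 1, disc(K) = 777.
Check p | disc: 777 mod 29 = 23.
p does not divide disc. Compute Legendre symbol (d/p):
23^((29-1)/2) mod 29 = 1
(d/p) = 1, so p splits: (p) = P*P' with e=1, f=1, g=2.
Therefore p is split.

split


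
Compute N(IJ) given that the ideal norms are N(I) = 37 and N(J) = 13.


N(IJ) = N(I) * N(J)
= 37 * 13
= 481

481


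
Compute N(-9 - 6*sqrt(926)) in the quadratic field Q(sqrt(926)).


N(a + b*sqrt(d)) = a^2 - d*b^2
= (-9)^2 - (926)*(-6)^2
= 81 - 33336
= -33255

-33255


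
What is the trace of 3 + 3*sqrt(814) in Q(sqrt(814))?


Tr(a + b*sqrt(d)) = (a + b*sqrt(d)) + (a - b*sqrt(d)) = 2a
= 2 * (3)
= 6

6


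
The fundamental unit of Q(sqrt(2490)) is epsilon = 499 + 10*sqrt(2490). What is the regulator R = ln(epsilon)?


epsilon = 499 + 10*sqrt(2490)
= 997.9990
R = ln(997.9990)
= 6.9058

6.9058


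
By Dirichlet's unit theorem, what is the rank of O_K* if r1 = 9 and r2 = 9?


By Dirichlet's unit theorem:
rank = r1 + r2 - 1
= 9 + 9 - 1
= 17

17


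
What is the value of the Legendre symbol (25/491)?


p = 491 is prime, so compute (25/491) with the reciprocity algorithm (Jacobi-symbol steps: pull out 2s via (2/n), flip via reciprocity, reduce):
  reciprocity: (25/491) -> +(491/25)
  reduce: (16/25)
  pull out 2: (2/25) = +1  (since 25 mod 8 = 1)
  pull out 2: (2/25) = +1  (since 25 mod 8 = 1)
  pull out 2: (2/25) = +1  (since 25 mod 8 = 1)
  pull out 2: (2/25) = +1  (since 25 mod 8 = 1)
  (1/25) = 1
Product of signs = 1
(25/491) = 1

1


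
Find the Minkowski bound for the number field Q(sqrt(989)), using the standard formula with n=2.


d = 989, d mod 4 = 1, so disc(K) = d = 989; |disc(K)| = 989
Real quadratic field, so n = 2, s = r2 = 0, r1 = 2
M = (n!/n^n) * (4/pi)^s * sqrt(|disc(K)|) = (2!/2^2) * (4/pi)^0 * sqrt(989)
= 0.5 * 1.000000 * 31.448370
= 15.7242

15.7242


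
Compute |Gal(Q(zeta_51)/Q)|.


|Gal(Q(zeta_51)/Q)| = phi(51)
= 32

32


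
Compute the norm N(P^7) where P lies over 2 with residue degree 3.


N(P^a) = p^(a*f)
= 2^(7*3)
= 2^21
= 2097152

2097152


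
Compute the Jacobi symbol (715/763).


Compute (715/763) via quadratic reciprocity:
  reciprocity: (715/763) -> -(763/715)
  reduce: (48/715)
  pull out 2: (2/715) = -1  (since 715 mod 8 = 3)
  pull out 2: (2/715) = -1  (since 715 mod 8 = 3)
  pull out 2: (2/715) = -1  (since 715 mod 8 = 3)
  pull out 2: (2/715) = -1  (since 715 mod 8 = 3)
  reciprocity: (3/715) -> -(715/3)
  reduce: (1/3)
  (1/3) = 1
Product of signs = 1

1


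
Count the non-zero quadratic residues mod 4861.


For prime p, the number of non-zero quadratic residues is (p-1)/2.
= (4861-1)/2
= 2430

2430


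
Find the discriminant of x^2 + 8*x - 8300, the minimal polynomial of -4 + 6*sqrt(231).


The element -4 + 6*sqrt(231) has minimal polynomial:
x^2 + 8*x - 8300
Discriminant = (8)^2 - 4*(-8300)
= 64 + 33200
= 33264

33264


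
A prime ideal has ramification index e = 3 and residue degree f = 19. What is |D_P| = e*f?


|D_P| = e * f
= 3 * 19
= 57

57


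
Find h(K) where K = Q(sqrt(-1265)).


K = Q(sqrt(-1265)). d mod 4 = 3, so D = disc(K) = 4d = -5060
h(K) equals the number of primitive reduced positive-definite forms (a, b, c) = a*x^2 + b*x*y + c*y^2 with b^2 - 4ac = D,
where reduced means |b| <= a <= c, with b >= 0 whenever |b| = a or a = c, and primitive means gcd(a, b, c) = 1.
Reduced forces 3a^2 <= |D| = 5060, so 1 <= a <= 41; b must have the parity of D, and c = (b^2 - D)/(4a) must be an integer >= a.
Enumerate a = 1..41, b in [-a, a]:
  a=1: (1, 0, 1265)  [1]
  a=2: (2, 2, 633)  [1]
  a=3: (3, -2, 422), (3, 2, 422)  [2]
  a=4: none
  a=5: (5, 0, 253)  [1]
  a=6: (6, -2, 211), (6, 2, 211)  [2]
  a=7: (7, -6, 182), (7, 6, 182)  [2]
  a=8: none
  a=9: (9, -4, 141), (9, 4, 141)  [2]
  a=10: (10, 10, 129)  [1]
  a=11: (11, 0, 115)  [1]
  a=12: none
  a=13: (13, -6, 98), (13, 6, 98)  [2]
  a=14: (14, -6, 91), (14, 6, 91)  [2]
  a=15: (15, -10, 86), (15, 10, 86)  [2]
  a=16..17: none
  a=18: (18, -14, 73), (18, 14, 73)  [2]
  a=19..20: none
  a=21: (21, -20, 65), (21, -8, 61), (21, 8, 61), (21, 20, 65)  [4]
  a=22: (22, 22, 63)  [1]
  a=23: (23, 0, 55)  [1]
  a=24..25: none
  a=26: (26, -6, 49), (26, 6, 49)  [2]
  a=27: (27, -4, 47), (27, 4, 47)  [2]
  a=28..29: none
  a=30: (30, -10, 43), (30, 10, 43)  [2]
  a=31..32: none
  a=33: (33, -22, 42), (33, 22, 42)  [2]
  a=34: none
  a=35: (35, -20, 39), (35, 20, 39)  [2]
  a=36: none
  a=37: (37, -34, 42), (37, 34, 42)  [2]
  a=38: none
  a=39: (39, 32, 39)  [1]
  a=40..41: none
Total reduced forms: 1 + 1 + 2 + 1 + 2 + 2 + 2 + 1 + 1 + 2 + 2 + 2 + 2 + 4 + 1 + 1 + 2 + 2 + 2 + 2 + 2 + 2 + 1 = 40
h = 40

40


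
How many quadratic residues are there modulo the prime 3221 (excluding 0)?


For prime p, the number of non-zero quadratic residues is (p-1)/2.
= (3221-1)/2
= 1610

1610


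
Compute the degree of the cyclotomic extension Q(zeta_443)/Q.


The degree equals Euler's totient phi(443).
443 = 443
phi(443) = 442

442


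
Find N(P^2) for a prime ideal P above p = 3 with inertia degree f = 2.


N(P^a) = p^(a*f)
= 3^(2*2)
= 3^4
= 81

81


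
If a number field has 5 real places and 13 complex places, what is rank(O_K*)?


By Dirichlet's unit theorem:
rank = r1 + r2 - 1
= 5 + 13 - 1
= 17

17


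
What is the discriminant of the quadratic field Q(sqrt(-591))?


For K = Q(sqrt(d)) with d squarefree: disc(K) = d if d = 1 mod 4, and disc(K) = 4d if d = 2 or 3 mod 4.
Here d = -591, and d mod 4 = 1.
d = 1 mod 4 (O_K = Z[(1+sqrt(d))/2]), so disc(K) = d = -591

-591


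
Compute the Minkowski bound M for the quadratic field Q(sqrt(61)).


d = 61, d mod 4 = 1, so disc(K) = d = 61; |disc(K)| = 61
Real quadratic field, so n = 2, s = r2 = 0, r1 = 2
M = (n!/n^n) * (4/pi)^s * sqrt(|disc(K)|) = (2!/2^2) * (4/pi)^0 * sqrt(61)
= 0.5 * 1.000000 * 7.810250
= 3.9051

3.9051


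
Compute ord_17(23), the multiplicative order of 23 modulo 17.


We want ord_17(23), the smallest k >= 1 with 23^k = 1 mod 17.
n = 17 = 17, phi(17) = 16; the order divides phi(n).
Divisors of 16: 1, 2, 4, 8, 16
Repeated squaring mod 17: 23^1 = 6, 23^2 = 2, 23^4 = 4, 23^8 = 16, 23^16 = 1
Test divisors in increasing order:
  k=1: 23^1 = 6 mod 17
  k=2: 23^2 = 2 mod 17
  k=4: 23^4 = 4 mod 17
  k=8: 23^8 = 16 mod 17
  k=16: 23^16 = 1 mod 17  <- first divisor giving 1
Order = 16

16


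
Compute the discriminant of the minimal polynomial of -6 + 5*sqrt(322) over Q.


The element -6 + 5*sqrt(322) has minimal polynomial:
x^2 + 12*x - 8014
Discriminant = (12)^2 - 4*(-8014)
= 144 + 32056
= 32200

32200


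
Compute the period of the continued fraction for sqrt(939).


Run the CF algorithm for sqrt(939).
a_0 = floor(sqrt(939)) = 30; set m_0=0, q_0=1.
Recurrence: m' = q*a - m,  q' = (d - m'^2)/q,  a' = floor((a_0 + m')/q').
  step 1: m=30, q=39, a=1
  step 2: m=9, q=22, a=1
  step 3: m=13, q=35, a=1
  step 4: m=22, q=13, a=4
  step 5: m=30, q=3, a=20
  step 6: m=30, q=13, a=4
  step 7: m=22, q=35, a=1
  step 8: m=13, q=22, a=1
  step 9: m=9, q=39, a=1
  step 10: m=30, q=1, a=60
a_10 = 2*a_0 = 60, so the period closes here.
sqrt(939) = [30; 1, 1, 1, 4, 20, 4, 1, 1, 1, 60]
Period length = 10

10
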